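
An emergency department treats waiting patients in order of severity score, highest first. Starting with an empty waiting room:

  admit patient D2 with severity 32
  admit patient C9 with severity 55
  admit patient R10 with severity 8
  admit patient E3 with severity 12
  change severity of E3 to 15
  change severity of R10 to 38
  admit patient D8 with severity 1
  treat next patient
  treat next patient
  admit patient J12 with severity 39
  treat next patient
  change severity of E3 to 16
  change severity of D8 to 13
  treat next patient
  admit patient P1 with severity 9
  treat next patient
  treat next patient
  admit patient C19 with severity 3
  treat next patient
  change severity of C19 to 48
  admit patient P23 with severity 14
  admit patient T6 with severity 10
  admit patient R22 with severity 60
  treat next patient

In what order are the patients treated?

C9 → R10 → J12 → D2 → E3 → D8 → P1 → R22

add D2 (severity 32) → {D2:32}
add C9 (severity 55) → {C9:55, D2:32}
add R10 (severity 8) → {C9:55, D2:32, R10:8}
add E3 (severity 12) → {C9:55, D2:32, E3:12, R10:8}
update E3 to severity 15 → {C9:55, D2:32, E3:15, R10:8}
update R10 to severity 38 → {C9:55, R10:38, D2:32, E3:15}
add D8 (severity 1) → {C9:55, R10:38, D2:32, E3:15, D8:1}
treat next patient → C9; now {R10:38, D2:32, E3:15, D8:1}
treat next patient → R10; now {D2:32, E3:15, D8:1}
add J12 (severity 39) → {J12:39, D2:32, E3:15, D8:1}
treat next patient → J12; now {D2:32, E3:15, D8:1}
update E3 to severity 16 → {D2:32, E3:16, D8:1}
update D8 to severity 13 → {D2:32, E3:16, D8:13}
treat next patient → D2; now {E3:16, D8:13}
add P1 (severity 9) → {E3:16, D8:13, P1:9}
treat next patient → E3; now {D8:13, P1:9}
treat next patient → D8; now {P1:9}
add C19 (severity 3) → {P1:9, C19:3}
treat next patient → P1; now {C19:3}
update C19 to severity 48 → {C19:48}
add P23 (severity 14) → {C19:48, P23:14}
add T6 (severity 10) → {C19:48, P23:14, T6:10}
add R22 (severity 60) → {R22:60, C19:48, P23:14, T6:10}
treat next patient → R22; now {C19:48, P23:14, T6:10}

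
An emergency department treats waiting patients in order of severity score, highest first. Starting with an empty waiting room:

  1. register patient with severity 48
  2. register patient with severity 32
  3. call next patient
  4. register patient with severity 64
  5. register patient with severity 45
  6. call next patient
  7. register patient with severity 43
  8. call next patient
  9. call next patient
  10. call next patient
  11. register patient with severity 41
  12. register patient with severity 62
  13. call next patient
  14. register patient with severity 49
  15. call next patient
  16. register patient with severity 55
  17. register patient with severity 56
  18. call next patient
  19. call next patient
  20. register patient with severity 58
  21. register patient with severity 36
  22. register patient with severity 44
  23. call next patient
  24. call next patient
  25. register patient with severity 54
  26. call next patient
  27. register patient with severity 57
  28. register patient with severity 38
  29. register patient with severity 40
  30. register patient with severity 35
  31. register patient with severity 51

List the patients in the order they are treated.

48 → 64 → 45 → 43 → 32 → 62 → 49 → 56 → 55 → 58 → 44 → 54

insert 48 → {48}
insert 32 → {48, 32}
call next patient → 48; now {32}
insert 64 → {64, 32}
insert 45 → {64, 45, 32}
call next patient → 64; now {45, 32}
insert 43 → {45, 43, 32}
call next patient → 45; now {43, 32}
call next patient → 43; now {32}
call next patient → 32; now {}
insert 41 → {41}
insert 62 → {62, 41}
call next patient → 62; now {41}
insert 49 → {49, 41}
call next patient → 49; now {41}
insert 55 → {55, 41}
insert 56 → {56, 55, 41}
call next patient → 56; now {55, 41}
call next patient → 55; now {41}
insert 58 → {58, 41}
insert 36 → {58, 41, 36}
insert 44 → {58, 44, 41, 36}
call next patient → 58; now {44, 41, 36}
call next patient → 44; now {41, 36}
insert 54 → {54, 41, 36}
call next patient → 54; now {41, 36}
insert 57 → {57, 41, 36}
insert 38 → {57, 41, 38, 36}
insert 40 → {57, 41, 40, 38, 36}
insert 35 → {57, 41, 40, 38, 36, 35}
insert 51 → {57, 51, 41, 40, 38, 36, 35}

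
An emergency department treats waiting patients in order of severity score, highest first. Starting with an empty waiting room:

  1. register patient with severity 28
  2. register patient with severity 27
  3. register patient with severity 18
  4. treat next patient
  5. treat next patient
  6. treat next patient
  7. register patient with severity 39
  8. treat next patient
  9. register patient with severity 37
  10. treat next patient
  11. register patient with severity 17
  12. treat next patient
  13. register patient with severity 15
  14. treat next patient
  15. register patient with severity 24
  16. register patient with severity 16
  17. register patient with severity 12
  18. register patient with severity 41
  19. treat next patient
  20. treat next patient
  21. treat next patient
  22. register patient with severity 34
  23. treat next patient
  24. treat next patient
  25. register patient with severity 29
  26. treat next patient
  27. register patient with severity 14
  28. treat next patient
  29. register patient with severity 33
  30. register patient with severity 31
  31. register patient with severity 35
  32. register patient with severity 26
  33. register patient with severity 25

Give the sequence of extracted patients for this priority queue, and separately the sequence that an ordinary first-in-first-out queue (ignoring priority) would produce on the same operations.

priority queue: [28, 27, 18, 39, 37, 17, 15, 41, 24, 16, 34, 12, 29, 14]; FIFO queue: [28, 27, 18, 39, 37, 17, 15, 24, 16, 12, 41, 34, 29, 14]

insert 28 → {28}
insert 27 → {28, 27}
insert 18 → {28, 27, 18}
treat next patient → 28; now {27, 18}
treat next patient → 27; now {18}
treat next patient → 18; now {}
insert 39 → {39}
treat next patient → 39; now {}
insert 37 → {37}
treat next patient → 37; now {}
insert 17 → {17}
treat next patient → 17; now {}
insert 15 → {15}
treat next patient → 15; now {}
insert 24 → {24}
insert 16 → {24, 16}
insert 12 → {24, 16, 12}
insert 41 → {41, 24, 16, 12}
treat next patient → 41; now {24, 16, 12}
treat next patient → 24; now {16, 12}
treat next patient → 16; now {12}
insert 34 → {34, 12}
treat next patient → 34; now {12}
treat next patient → 12; now {}
insert 29 → {29}
treat next patient → 29; now {}
insert 14 → {14}
treat next patient → 14; now {}
insert 33 → {33}
insert 31 → {33, 31}
insert 35 → {35, 33, 31}
insert 26 → {35, 33, 31, 26}
insert 25 → {35, 33, 31, 26, 25}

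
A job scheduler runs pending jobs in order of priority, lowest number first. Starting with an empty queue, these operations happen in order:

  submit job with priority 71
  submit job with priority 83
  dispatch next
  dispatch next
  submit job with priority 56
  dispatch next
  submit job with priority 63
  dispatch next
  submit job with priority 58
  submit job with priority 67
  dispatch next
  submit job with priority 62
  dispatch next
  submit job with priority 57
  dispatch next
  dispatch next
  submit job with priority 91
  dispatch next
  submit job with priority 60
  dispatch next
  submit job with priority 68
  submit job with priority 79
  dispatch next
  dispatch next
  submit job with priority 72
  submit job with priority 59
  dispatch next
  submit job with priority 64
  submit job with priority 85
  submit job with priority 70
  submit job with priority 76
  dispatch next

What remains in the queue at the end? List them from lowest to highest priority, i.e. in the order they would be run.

insert 71 → {71}
insert 83 → {71, 83}
dispatch next → 71; now {83}
dispatch next → 83; now {}
insert 56 → {56}
dispatch next → 56; now {}
insert 63 → {63}
dispatch next → 63; now {}
insert 58 → {58}
insert 67 → {58, 67}
dispatch next → 58; now {67}
insert 62 → {62, 67}
dispatch next → 62; now {67}
insert 57 → {57, 67}
dispatch next → 57; now {67}
dispatch next → 67; now {}
insert 91 → {91}
dispatch next → 91; now {}
insert 60 → {60}
dispatch next → 60; now {}
insert 68 → {68}
insert 79 → {68, 79}
dispatch next → 68; now {79}
dispatch next → 79; now {}
insert 72 → {72}
insert 59 → {59, 72}
dispatch next → 59; now {72}
insert 64 → {64, 72}
insert 85 → {64, 72, 85}
insert 70 → {64, 70, 72, 85}
insert 76 → {64, 70, 72, 76, 85}
dispatch next → 64; now {70, 72, 76, 85}

70 → 72 → 76 → 85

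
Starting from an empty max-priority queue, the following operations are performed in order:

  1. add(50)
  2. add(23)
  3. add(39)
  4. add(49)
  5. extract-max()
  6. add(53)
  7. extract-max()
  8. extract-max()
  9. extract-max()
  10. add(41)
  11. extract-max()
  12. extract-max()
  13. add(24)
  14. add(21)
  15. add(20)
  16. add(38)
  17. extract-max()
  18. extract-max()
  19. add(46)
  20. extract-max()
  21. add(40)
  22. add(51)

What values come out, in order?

[50, 53, 49, 39, 41, 23, 38, 24, 46]

insert 50 → {50}
insert 23 → {50, 23}
insert 39 → {50, 39, 23}
insert 49 → {50, 49, 39, 23}
extract-max → 50; now {49, 39, 23}
insert 53 → {53, 49, 39, 23}
extract-max → 53; now {49, 39, 23}
extract-max → 49; now {39, 23}
extract-max → 39; now {23}
insert 41 → {41, 23}
extract-max → 41; now {23}
extract-max → 23; now {}
insert 24 → {24}
insert 21 → {24, 21}
insert 20 → {24, 21, 20}
insert 38 → {38, 24, 21, 20}
extract-max → 38; now {24, 21, 20}
extract-max → 24; now {21, 20}
insert 46 → {46, 21, 20}
extract-max → 46; now {21, 20}
insert 40 → {40, 21, 20}
insert 51 → {51, 40, 21, 20}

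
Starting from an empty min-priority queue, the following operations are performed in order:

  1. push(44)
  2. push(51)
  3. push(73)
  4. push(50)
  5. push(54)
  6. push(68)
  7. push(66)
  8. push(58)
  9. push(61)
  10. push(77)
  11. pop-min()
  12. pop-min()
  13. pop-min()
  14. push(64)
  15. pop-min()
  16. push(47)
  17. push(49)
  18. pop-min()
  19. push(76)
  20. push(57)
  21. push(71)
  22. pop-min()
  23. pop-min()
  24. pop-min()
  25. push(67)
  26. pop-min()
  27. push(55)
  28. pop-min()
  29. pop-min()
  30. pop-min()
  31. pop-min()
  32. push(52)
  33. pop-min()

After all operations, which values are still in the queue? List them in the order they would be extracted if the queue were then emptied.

insert 44 → {44}
insert 51 → {44, 51}
insert 73 → {44, 51, 73}
insert 50 → {44, 50, 51, 73}
insert 54 → {44, 50, 51, 54, 73}
insert 68 → {44, 50, 51, 54, 68, 73}
insert 66 → {44, 50, 51, 54, 66, 68, 73}
insert 58 → {44, 50, 51, 54, 58, 66, 68, 73}
insert 61 → {44, 50, 51, 54, 58, 61, 66, 68, 73}
insert 77 → {44, 50, 51, 54, 58, 61, 66, 68, 73, 77}
pop-min → 44; now {50, 51, 54, 58, 61, 66, 68, 73, 77}
pop-min → 50; now {51, 54, 58, 61, 66, 68, 73, 77}
pop-min → 51; now {54, 58, 61, 66, 68, 73, 77}
insert 64 → {54, 58, 61, 64, 66, 68, 73, 77}
pop-min → 54; now {58, 61, 64, 66, 68, 73, 77}
insert 47 → {47, 58, 61, 64, 66, 68, 73, 77}
insert 49 → {47, 49, 58, 61, 64, 66, 68, 73, 77}
pop-min → 47; now {49, 58, 61, 64, 66, 68, 73, 77}
insert 76 → {49, 58, 61, 64, 66, 68, 73, 76, 77}
insert 57 → {49, 57, 58, 61, 64, 66, 68, 73, 76, 77}
insert 71 → {49, 57, 58, 61, 64, 66, 68, 71, 73, 76, 77}
pop-min → 49; now {57, 58, 61, 64, 66, 68, 71, 73, 76, 77}
pop-min → 57; now {58, 61, 64, 66, 68, 71, 73, 76, 77}
pop-min → 58; now {61, 64, 66, 68, 71, 73, 76, 77}
insert 67 → {61, 64, 66, 67, 68, 71, 73, 76, 77}
pop-min → 61; now {64, 66, 67, 68, 71, 73, 76, 77}
insert 55 → {55, 64, 66, 67, 68, 71, 73, 76, 77}
pop-min → 55; now {64, 66, 67, 68, 71, 73, 76, 77}
pop-min → 64; now {66, 67, 68, 71, 73, 76, 77}
pop-min → 66; now {67, 68, 71, 73, 76, 77}
pop-min → 67; now {68, 71, 73, 76, 77}
insert 52 → {52, 68, 71, 73, 76, 77}
pop-min → 52; now {68, 71, 73, 76, 77}

68, 71, 73, 76, 77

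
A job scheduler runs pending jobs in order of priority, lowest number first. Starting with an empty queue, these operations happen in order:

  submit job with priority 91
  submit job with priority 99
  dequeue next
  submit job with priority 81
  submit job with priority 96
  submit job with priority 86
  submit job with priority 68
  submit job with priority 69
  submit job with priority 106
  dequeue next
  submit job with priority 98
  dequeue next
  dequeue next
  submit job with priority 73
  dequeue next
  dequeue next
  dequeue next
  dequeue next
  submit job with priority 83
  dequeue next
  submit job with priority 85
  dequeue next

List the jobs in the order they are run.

91, 68, 69, 81, 73, 86, 96, 98, 83, 85

insert 91 → {91}
insert 99 → {91, 99}
dequeue next → 91; now {99}
insert 81 → {81, 99}
insert 96 → {81, 96, 99}
insert 86 → {81, 86, 96, 99}
insert 68 → {68, 81, 86, 96, 99}
insert 69 → {68, 69, 81, 86, 96, 99}
insert 106 → {68, 69, 81, 86, 96, 99, 106}
dequeue next → 68; now {69, 81, 86, 96, 99, 106}
insert 98 → {69, 81, 86, 96, 98, 99, 106}
dequeue next → 69; now {81, 86, 96, 98, 99, 106}
dequeue next → 81; now {86, 96, 98, 99, 106}
insert 73 → {73, 86, 96, 98, 99, 106}
dequeue next → 73; now {86, 96, 98, 99, 106}
dequeue next → 86; now {96, 98, 99, 106}
dequeue next → 96; now {98, 99, 106}
dequeue next → 98; now {99, 106}
insert 83 → {83, 99, 106}
dequeue next → 83; now {99, 106}
insert 85 → {85, 99, 106}
dequeue next → 85; now {99, 106}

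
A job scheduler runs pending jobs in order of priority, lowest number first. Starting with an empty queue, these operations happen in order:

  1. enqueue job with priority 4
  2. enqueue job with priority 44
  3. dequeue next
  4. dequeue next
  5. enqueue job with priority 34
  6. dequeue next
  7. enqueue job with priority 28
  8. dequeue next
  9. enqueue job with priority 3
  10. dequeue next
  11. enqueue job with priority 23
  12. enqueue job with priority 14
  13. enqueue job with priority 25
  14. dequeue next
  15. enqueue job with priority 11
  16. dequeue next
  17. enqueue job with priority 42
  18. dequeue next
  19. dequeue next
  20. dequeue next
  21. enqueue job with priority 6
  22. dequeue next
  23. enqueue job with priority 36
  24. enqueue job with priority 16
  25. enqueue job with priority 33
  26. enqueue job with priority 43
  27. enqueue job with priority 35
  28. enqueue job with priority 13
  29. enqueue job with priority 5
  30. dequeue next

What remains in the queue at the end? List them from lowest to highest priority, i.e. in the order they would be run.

insert 4 → {4}
insert 44 → {4, 44}
dequeue next → 4; now {44}
dequeue next → 44; now {}
insert 34 → {34}
dequeue next → 34; now {}
insert 28 → {28}
dequeue next → 28; now {}
insert 3 → {3}
dequeue next → 3; now {}
insert 23 → {23}
insert 14 → {14, 23}
insert 25 → {14, 23, 25}
dequeue next → 14; now {23, 25}
insert 11 → {11, 23, 25}
dequeue next → 11; now {23, 25}
insert 42 → {23, 25, 42}
dequeue next → 23; now {25, 42}
dequeue next → 25; now {42}
dequeue next → 42; now {}
insert 6 → {6}
dequeue next → 6; now {}
insert 36 → {36}
insert 16 → {16, 36}
insert 33 → {16, 33, 36}
insert 43 → {16, 33, 36, 43}
insert 35 → {16, 33, 35, 36, 43}
insert 13 → {13, 16, 33, 35, 36, 43}
insert 5 → {5, 13, 16, 33, 35, 36, 43}
dequeue next → 5; now {13, 16, 33, 35, 36, 43}

[13, 16, 33, 35, 36, 43]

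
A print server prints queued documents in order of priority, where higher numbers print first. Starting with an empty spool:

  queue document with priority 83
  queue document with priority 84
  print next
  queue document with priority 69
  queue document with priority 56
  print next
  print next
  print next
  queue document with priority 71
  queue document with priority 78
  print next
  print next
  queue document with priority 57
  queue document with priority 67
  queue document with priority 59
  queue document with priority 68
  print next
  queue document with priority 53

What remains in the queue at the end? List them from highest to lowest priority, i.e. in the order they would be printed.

insert 83 → {83}
insert 84 → {84, 83}
print next → 84; now {83}
insert 69 → {83, 69}
insert 56 → {83, 69, 56}
print next → 83; now {69, 56}
print next → 69; now {56}
print next → 56; now {}
insert 71 → {71}
insert 78 → {78, 71}
print next → 78; now {71}
print next → 71; now {}
insert 57 → {57}
insert 67 → {67, 57}
insert 59 → {67, 59, 57}
insert 68 → {68, 67, 59, 57}
print next → 68; now {67, 59, 57}
insert 53 → {67, 59, 57, 53}

67 → 59 → 57 → 53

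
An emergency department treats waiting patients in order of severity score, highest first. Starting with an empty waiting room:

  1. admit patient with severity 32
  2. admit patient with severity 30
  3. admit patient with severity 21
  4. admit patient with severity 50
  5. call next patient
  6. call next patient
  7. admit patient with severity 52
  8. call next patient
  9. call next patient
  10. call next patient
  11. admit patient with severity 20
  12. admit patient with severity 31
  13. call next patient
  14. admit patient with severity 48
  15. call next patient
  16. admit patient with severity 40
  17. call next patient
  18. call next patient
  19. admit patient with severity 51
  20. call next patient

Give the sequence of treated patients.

insert 32 → {32}
insert 30 → {32, 30}
insert 21 → {32, 30, 21}
insert 50 → {50, 32, 30, 21}
call next patient → 50; now {32, 30, 21}
call next patient → 32; now {30, 21}
insert 52 → {52, 30, 21}
call next patient → 52; now {30, 21}
call next patient → 30; now {21}
call next patient → 21; now {}
insert 20 → {20}
insert 31 → {31, 20}
call next patient → 31; now {20}
insert 48 → {48, 20}
call next patient → 48; now {20}
insert 40 → {40, 20}
call next patient → 40; now {20}
call next patient → 20; now {}
insert 51 → {51}
call next patient → 51; now {}

50, 32, 52, 30, 21, 31, 48, 40, 20, 51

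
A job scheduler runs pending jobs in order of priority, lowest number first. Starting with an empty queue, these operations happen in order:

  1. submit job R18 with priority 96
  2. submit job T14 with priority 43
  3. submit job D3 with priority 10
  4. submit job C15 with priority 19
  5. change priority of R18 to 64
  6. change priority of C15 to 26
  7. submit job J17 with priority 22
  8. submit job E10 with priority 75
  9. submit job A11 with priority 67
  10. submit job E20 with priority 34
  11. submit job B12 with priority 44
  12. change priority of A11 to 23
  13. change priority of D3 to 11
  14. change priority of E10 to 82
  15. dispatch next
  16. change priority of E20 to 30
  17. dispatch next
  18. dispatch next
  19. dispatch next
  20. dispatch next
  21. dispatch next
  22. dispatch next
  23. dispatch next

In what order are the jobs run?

D3 → J17 → A11 → C15 → E20 → T14 → B12 → R18

add R18 (priority 96) → {R18:96}
add T14 (priority 43) → {T14:43, R18:96}
add D3 (priority 10) → {D3:10, T14:43, R18:96}
add C15 (priority 19) → {D3:10, C15:19, T14:43, R18:96}
update R18 to priority 64 → {D3:10, C15:19, T14:43, R18:64}
update C15 to priority 26 → {D3:10, C15:26, T14:43, R18:64}
add J17 (priority 22) → {D3:10, J17:22, C15:26, T14:43, R18:64}
add E10 (priority 75) → {D3:10, J17:22, C15:26, T14:43, R18:64, E10:75}
add A11 (priority 67) → {D3:10, J17:22, C15:26, T14:43, R18:64, A11:67, E10:75}
add E20 (priority 34) → {D3:10, J17:22, C15:26, E20:34, T14:43, R18:64, A11:67, E10:75}
add B12 (priority 44) → {D3:10, J17:22, C15:26, E20:34, T14:43, B12:44, R18:64, A11:67, E10:75}
update A11 to priority 23 → {D3:10, J17:22, A11:23, C15:26, E20:34, T14:43, B12:44, R18:64, E10:75}
update D3 to priority 11 → {D3:11, J17:22, A11:23, C15:26, E20:34, T14:43, B12:44, R18:64, E10:75}
update E10 to priority 82 → {D3:11, J17:22, A11:23, C15:26, E20:34, T14:43, B12:44, R18:64, E10:82}
dispatch next → D3; now {J17:22, A11:23, C15:26, E20:34, T14:43, B12:44, R18:64, E10:82}
update E20 to priority 30 → {J17:22, A11:23, C15:26, E20:30, T14:43, B12:44, R18:64, E10:82}
dispatch next → J17; now {A11:23, C15:26, E20:30, T14:43, B12:44, R18:64, E10:82}
dispatch next → A11; now {C15:26, E20:30, T14:43, B12:44, R18:64, E10:82}
dispatch next → C15; now {E20:30, T14:43, B12:44, R18:64, E10:82}
dispatch next → E20; now {T14:43, B12:44, R18:64, E10:82}
dispatch next → T14; now {B12:44, R18:64, E10:82}
dispatch next → B12; now {R18:64, E10:82}
dispatch next → R18; now {E10:82}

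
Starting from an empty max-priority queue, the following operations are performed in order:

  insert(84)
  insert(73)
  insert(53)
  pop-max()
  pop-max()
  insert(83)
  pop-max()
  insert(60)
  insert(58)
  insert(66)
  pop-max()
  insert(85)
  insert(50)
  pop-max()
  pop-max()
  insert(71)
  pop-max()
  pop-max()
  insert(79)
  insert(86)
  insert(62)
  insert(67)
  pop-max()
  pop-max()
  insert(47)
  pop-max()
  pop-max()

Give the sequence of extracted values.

insert 84 → {84}
insert 73 → {84, 73}
insert 53 → {84, 73, 53}
pop-max → 84; now {73, 53}
pop-max → 73; now {53}
insert 83 → {83, 53}
pop-max → 83; now {53}
insert 60 → {60, 53}
insert 58 → {60, 58, 53}
insert 66 → {66, 60, 58, 53}
pop-max → 66; now {60, 58, 53}
insert 85 → {85, 60, 58, 53}
insert 50 → {85, 60, 58, 53, 50}
pop-max → 85; now {60, 58, 53, 50}
pop-max → 60; now {58, 53, 50}
insert 71 → {71, 58, 53, 50}
pop-max → 71; now {58, 53, 50}
pop-max → 58; now {53, 50}
insert 79 → {79, 53, 50}
insert 86 → {86, 79, 53, 50}
insert 62 → {86, 79, 62, 53, 50}
insert 67 → {86, 79, 67, 62, 53, 50}
pop-max → 86; now {79, 67, 62, 53, 50}
pop-max → 79; now {67, 62, 53, 50}
insert 47 → {67, 62, 53, 50, 47}
pop-max → 67; now {62, 53, 50, 47}
pop-max → 62; now {53, 50, 47}

84 → 73 → 83 → 66 → 85 → 60 → 71 → 58 → 86 → 79 → 67 → 62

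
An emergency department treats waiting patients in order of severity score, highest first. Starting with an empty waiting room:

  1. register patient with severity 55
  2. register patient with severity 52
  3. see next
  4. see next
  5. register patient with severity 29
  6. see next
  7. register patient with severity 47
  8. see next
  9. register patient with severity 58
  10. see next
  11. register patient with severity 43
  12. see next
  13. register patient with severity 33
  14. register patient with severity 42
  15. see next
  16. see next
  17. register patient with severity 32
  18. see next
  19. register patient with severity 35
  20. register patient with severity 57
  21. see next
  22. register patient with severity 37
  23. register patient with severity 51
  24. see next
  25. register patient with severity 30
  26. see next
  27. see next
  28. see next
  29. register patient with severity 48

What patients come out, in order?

55, 52, 29, 47, 58, 43, 42, 33, 32, 57, 51, 37, 35, 30

insert 55 → {55}
insert 52 → {55, 52}
see next → 55; now {52}
see next → 52; now {}
insert 29 → {29}
see next → 29; now {}
insert 47 → {47}
see next → 47; now {}
insert 58 → {58}
see next → 58; now {}
insert 43 → {43}
see next → 43; now {}
insert 33 → {33}
insert 42 → {42, 33}
see next → 42; now {33}
see next → 33; now {}
insert 32 → {32}
see next → 32; now {}
insert 35 → {35}
insert 57 → {57, 35}
see next → 57; now {35}
insert 37 → {37, 35}
insert 51 → {51, 37, 35}
see next → 51; now {37, 35}
insert 30 → {37, 35, 30}
see next → 37; now {35, 30}
see next → 35; now {30}
see next → 30; now {}
insert 48 → {48}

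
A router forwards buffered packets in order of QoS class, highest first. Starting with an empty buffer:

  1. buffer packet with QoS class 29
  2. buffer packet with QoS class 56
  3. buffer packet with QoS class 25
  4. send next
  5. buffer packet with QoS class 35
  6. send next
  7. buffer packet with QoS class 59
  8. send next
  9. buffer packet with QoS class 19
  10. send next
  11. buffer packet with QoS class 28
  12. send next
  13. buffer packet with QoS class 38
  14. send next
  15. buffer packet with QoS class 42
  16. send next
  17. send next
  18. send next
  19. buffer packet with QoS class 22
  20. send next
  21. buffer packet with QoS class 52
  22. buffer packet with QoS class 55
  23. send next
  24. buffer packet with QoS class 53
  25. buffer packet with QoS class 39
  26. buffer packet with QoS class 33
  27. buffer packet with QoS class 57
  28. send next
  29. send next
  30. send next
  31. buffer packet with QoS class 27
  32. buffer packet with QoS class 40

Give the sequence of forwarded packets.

insert 29 → {29}
insert 56 → {56, 29}
insert 25 → {56, 29, 25}
send next → 56; now {29, 25}
insert 35 → {35, 29, 25}
send next → 35; now {29, 25}
insert 59 → {59, 29, 25}
send next → 59; now {29, 25}
insert 19 → {29, 25, 19}
send next → 29; now {25, 19}
insert 28 → {28, 25, 19}
send next → 28; now {25, 19}
insert 38 → {38, 25, 19}
send next → 38; now {25, 19}
insert 42 → {42, 25, 19}
send next → 42; now {25, 19}
send next → 25; now {19}
send next → 19; now {}
insert 22 → {22}
send next → 22; now {}
insert 52 → {52}
insert 55 → {55, 52}
send next → 55; now {52}
insert 53 → {53, 52}
insert 39 → {53, 52, 39}
insert 33 → {53, 52, 39, 33}
insert 57 → {57, 53, 52, 39, 33}
send next → 57; now {53, 52, 39, 33}
send next → 53; now {52, 39, 33}
send next → 52; now {39, 33}
insert 27 → {39, 33, 27}
insert 40 → {40, 39, 33, 27}

56 → 35 → 59 → 29 → 28 → 38 → 42 → 25 → 19 → 22 → 55 → 57 → 53 → 52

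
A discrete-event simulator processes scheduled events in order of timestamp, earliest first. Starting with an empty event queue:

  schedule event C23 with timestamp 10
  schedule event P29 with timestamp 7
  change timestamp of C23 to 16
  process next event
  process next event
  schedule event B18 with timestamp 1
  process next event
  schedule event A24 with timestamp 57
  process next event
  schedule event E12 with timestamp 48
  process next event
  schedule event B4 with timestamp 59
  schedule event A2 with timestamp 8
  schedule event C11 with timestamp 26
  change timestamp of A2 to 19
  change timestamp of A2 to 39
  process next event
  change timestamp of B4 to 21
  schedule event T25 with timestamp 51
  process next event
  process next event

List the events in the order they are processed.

add C23 (timestamp 10) → {C23:10}
add P29 (timestamp 7) → {P29:7, C23:10}
update C23 to timestamp 16 → {P29:7, C23:16}
process next event → P29; now {C23:16}
process next event → C23; now {}
add B18 (timestamp 1) → {B18:1}
process next event → B18; now {}
add A24 (timestamp 57) → {A24:57}
process next event → A24; now {}
add E12 (timestamp 48) → {E12:48}
process next event → E12; now {}
add B4 (timestamp 59) → {B4:59}
add A2 (timestamp 8) → {A2:8, B4:59}
add C11 (timestamp 26) → {A2:8, C11:26, B4:59}
update A2 to timestamp 19 → {A2:19, C11:26, B4:59}
update A2 to timestamp 39 → {C11:26, A2:39, B4:59}
process next event → C11; now {A2:39, B4:59}
update B4 to timestamp 21 → {B4:21, A2:39}
add T25 (timestamp 51) → {B4:21, A2:39, T25:51}
process next event → B4; now {A2:39, T25:51}
process next event → A2; now {T25:51}

P29 → C23 → B18 → A24 → E12 → C11 → B4 → A2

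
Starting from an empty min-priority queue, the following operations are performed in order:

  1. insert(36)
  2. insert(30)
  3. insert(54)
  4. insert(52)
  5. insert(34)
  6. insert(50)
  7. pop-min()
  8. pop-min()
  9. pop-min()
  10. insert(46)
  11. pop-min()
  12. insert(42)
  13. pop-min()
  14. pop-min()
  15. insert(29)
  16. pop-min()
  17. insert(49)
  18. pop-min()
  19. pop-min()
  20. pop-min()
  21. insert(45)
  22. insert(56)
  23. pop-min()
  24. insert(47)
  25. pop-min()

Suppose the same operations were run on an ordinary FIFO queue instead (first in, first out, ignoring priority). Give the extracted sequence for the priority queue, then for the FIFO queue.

insert 36 → {36}
insert 30 → {30, 36}
insert 54 → {30, 36, 54}
insert 52 → {30, 36, 52, 54}
insert 34 → {30, 34, 36, 52, 54}
insert 50 → {30, 34, 36, 50, 52, 54}
pop-min → 30; now {34, 36, 50, 52, 54}
pop-min → 34; now {36, 50, 52, 54}
pop-min → 36; now {50, 52, 54}
insert 46 → {46, 50, 52, 54}
pop-min → 46; now {50, 52, 54}
insert 42 → {42, 50, 52, 54}
pop-min → 42; now {50, 52, 54}
pop-min → 50; now {52, 54}
insert 29 → {29, 52, 54}
pop-min → 29; now {52, 54}
insert 49 → {49, 52, 54}
pop-min → 49; now {52, 54}
pop-min → 52; now {54}
pop-min → 54; now {}
insert 45 → {45}
insert 56 → {45, 56}
pop-min → 45; now {56}
insert 47 → {47, 56}
pop-min → 47; now {56}

priority queue: 30 → 34 → 36 → 46 → 42 → 50 → 29 → 49 → 52 → 54 → 45 → 47; FIFO queue: 36 → 30 → 54 → 52 → 34 → 50 → 46 → 42 → 29 → 49 → 45 → 56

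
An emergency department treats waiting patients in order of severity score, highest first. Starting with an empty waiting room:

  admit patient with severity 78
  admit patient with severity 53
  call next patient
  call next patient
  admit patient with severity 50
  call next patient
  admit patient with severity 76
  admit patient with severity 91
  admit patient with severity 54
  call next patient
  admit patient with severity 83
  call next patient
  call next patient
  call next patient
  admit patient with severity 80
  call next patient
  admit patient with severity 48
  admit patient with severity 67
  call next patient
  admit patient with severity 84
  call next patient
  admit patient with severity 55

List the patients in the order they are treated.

insert 78 → {78}
insert 53 → {78, 53}
call next patient → 78; now {53}
call next patient → 53; now {}
insert 50 → {50}
call next patient → 50; now {}
insert 76 → {76}
insert 91 → {91, 76}
insert 54 → {91, 76, 54}
call next patient → 91; now {76, 54}
insert 83 → {83, 76, 54}
call next patient → 83; now {76, 54}
call next patient → 76; now {54}
call next patient → 54; now {}
insert 80 → {80}
call next patient → 80; now {}
insert 48 → {48}
insert 67 → {67, 48}
call next patient → 67; now {48}
insert 84 → {84, 48}
call next patient → 84; now {48}
insert 55 → {55, 48}

78, 53, 50, 91, 83, 76, 54, 80, 67, 84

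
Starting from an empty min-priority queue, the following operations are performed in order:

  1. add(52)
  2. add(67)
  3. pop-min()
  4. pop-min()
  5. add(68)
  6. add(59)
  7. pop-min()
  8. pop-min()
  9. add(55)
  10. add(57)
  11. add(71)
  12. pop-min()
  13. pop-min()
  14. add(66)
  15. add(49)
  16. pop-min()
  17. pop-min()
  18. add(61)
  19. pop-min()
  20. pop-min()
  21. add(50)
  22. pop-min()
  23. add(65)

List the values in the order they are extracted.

insert 52 → {52}
insert 67 → {52, 67}
pop-min → 52; now {67}
pop-min → 67; now {}
insert 68 → {68}
insert 59 → {59, 68}
pop-min → 59; now {68}
pop-min → 68; now {}
insert 55 → {55}
insert 57 → {55, 57}
insert 71 → {55, 57, 71}
pop-min → 55; now {57, 71}
pop-min → 57; now {71}
insert 66 → {66, 71}
insert 49 → {49, 66, 71}
pop-min → 49; now {66, 71}
pop-min → 66; now {71}
insert 61 → {61, 71}
pop-min → 61; now {71}
pop-min → 71; now {}
insert 50 → {50}
pop-min → 50; now {}
insert 65 → {65}

52 → 67 → 59 → 68 → 55 → 57 → 49 → 66 → 61 → 71 → 50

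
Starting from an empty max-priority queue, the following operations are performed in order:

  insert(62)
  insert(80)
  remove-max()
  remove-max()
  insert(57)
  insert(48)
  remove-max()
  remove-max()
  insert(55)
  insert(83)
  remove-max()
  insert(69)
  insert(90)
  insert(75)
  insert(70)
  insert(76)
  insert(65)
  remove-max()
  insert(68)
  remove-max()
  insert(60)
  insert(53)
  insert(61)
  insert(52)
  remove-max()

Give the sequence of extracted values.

[80, 62, 57, 48, 83, 90, 76, 75]

insert 62 → {62}
insert 80 → {80, 62}
remove-max → 80; now {62}
remove-max → 62; now {}
insert 57 → {57}
insert 48 → {57, 48}
remove-max → 57; now {48}
remove-max → 48; now {}
insert 55 → {55}
insert 83 → {83, 55}
remove-max → 83; now {55}
insert 69 → {69, 55}
insert 90 → {90, 69, 55}
insert 75 → {90, 75, 69, 55}
insert 70 → {90, 75, 70, 69, 55}
insert 76 → {90, 76, 75, 70, 69, 55}
insert 65 → {90, 76, 75, 70, 69, 65, 55}
remove-max → 90; now {76, 75, 70, 69, 65, 55}
insert 68 → {76, 75, 70, 69, 68, 65, 55}
remove-max → 76; now {75, 70, 69, 68, 65, 55}
insert 60 → {75, 70, 69, 68, 65, 60, 55}
insert 53 → {75, 70, 69, 68, 65, 60, 55, 53}
insert 61 → {75, 70, 69, 68, 65, 61, 60, 55, 53}
insert 52 → {75, 70, 69, 68, 65, 61, 60, 55, 53, 52}
remove-max → 75; now {70, 69, 68, 65, 61, 60, 55, 53, 52}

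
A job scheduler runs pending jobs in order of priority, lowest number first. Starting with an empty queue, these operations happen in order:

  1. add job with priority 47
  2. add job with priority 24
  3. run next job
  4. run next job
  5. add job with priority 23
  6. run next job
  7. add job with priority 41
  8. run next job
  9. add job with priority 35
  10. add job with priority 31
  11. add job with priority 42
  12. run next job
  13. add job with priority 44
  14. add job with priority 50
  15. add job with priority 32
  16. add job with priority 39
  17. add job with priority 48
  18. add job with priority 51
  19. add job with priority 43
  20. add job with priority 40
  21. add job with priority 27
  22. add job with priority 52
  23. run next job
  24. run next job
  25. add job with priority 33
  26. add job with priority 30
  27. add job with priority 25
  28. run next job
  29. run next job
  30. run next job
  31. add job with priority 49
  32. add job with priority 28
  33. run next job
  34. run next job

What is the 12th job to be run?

insert 47 → {47}
insert 24 → {24, 47}
run next job → 24; now {47}
run next job → 47; now {}
insert 23 → {23}
run next job → 23; now {}
insert 41 → {41}
run next job → 41; now {}
insert 35 → {35}
insert 31 → {31, 35}
insert 42 → {31, 35, 42}
run next job → 31; now {35, 42}
insert 44 → {35, 42, 44}
insert 50 → {35, 42, 44, 50}
insert 32 → {32, 35, 42, 44, 50}
insert 39 → {32, 35, 39, 42, 44, 50}
insert 48 → {32, 35, 39, 42, 44, 48, 50}
insert 51 → {32, 35, 39, 42, 44, 48, 50, 51}
insert 43 → {32, 35, 39, 42, 43, 44, 48, 50, 51}
insert 40 → {32, 35, 39, 40, 42, 43, 44, 48, 50, 51}
insert 27 → {27, 32, 35, 39, 40, 42, 43, 44, 48, 50, 51}
insert 52 → {27, 32, 35, 39, 40, 42, 43, 44, 48, 50, 51, 52}
run next job → 27; now {32, 35, 39, 40, 42, 43, 44, 48, 50, 51, 52}
run next job → 32; now {35, 39, 40, 42, 43, 44, 48, 50, 51, 52}
insert 33 → {33, 35, 39, 40, 42, 43, 44, 48, 50, 51, 52}
insert 30 → {30, 33, 35, 39, 40, 42, 43, 44, 48, 50, 51, 52}
insert 25 → {25, 30, 33, 35, 39, 40, 42, 43, 44, 48, 50, 51, 52}
run next job → 25; now {30, 33, 35, 39, 40, 42, 43, 44, 48, 50, 51, 52}
run next job → 30; now {33, 35, 39, 40, 42, 43, 44, 48, 50, 51, 52}
run next job → 33; now {35, 39, 40, 42, 43, 44, 48, 50, 51, 52}
insert 49 → {35, 39, 40, 42, 43, 44, 48, 49, 50, 51, 52}
insert 28 → {28, 35, 39, 40, 42, 43, 44, 48, 49, 50, 51, 52}
run next job → 28; now {35, 39, 40, 42, 43, 44, 48, 49, 50, 51, 52}
run next job → 35; now {39, 40, 42, 43, 44, 48, 49, 50, 51, 52}

35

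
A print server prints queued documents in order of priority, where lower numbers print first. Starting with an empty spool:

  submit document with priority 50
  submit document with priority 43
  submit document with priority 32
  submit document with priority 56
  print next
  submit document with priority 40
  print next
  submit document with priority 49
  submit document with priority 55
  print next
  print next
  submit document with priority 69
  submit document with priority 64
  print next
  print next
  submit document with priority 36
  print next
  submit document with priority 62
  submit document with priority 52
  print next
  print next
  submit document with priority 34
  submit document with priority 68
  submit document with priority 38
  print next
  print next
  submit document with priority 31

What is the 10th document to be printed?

34

insert 50 → {50}
insert 43 → {43, 50}
insert 32 → {32, 43, 50}
insert 56 → {32, 43, 50, 56}
print next → 32; now {43, 50, 56}
insert 40 → {40, 43, 50, 56}
print next → 40; now {43, 50, 56}
insert 49 → {43, 49, 50, 56}
insert 55 → {43, 49, 50, 55, 56}
print next → 43; now {49, 50, 55, 56}
print next → 49; now {50, 55, 56}
insert 69 → {50, 55, 56, 69}
insert 64 → {50, 55, 56, 64, 69}
print next → 50; now {55, 56, 64, 69}
print next → 55; now {56, 64, 69}
insert 36 → {36, 56, 64, 69}
print next → 36; now {56, 64, 69}
insert 62 → {56, 62, 64, 69}
insert 52 → {52, 56, 62, 64, 69}
print next → 52; now {56, 62, 64, 69}
print next → 56; now {62, 64, 69}
insert 34 → {34, 62, 64, 69}
insert 68 → {34, 62, 64, 68, 69}
insert 38 → {34, 38, 62, 64, 68, 69}
print next → 34; now {38, 62, 64, 68, 69}
print next → 38; now {62, 64, 68, 69}
insert 31 → {31, 62, 64, 68, 69}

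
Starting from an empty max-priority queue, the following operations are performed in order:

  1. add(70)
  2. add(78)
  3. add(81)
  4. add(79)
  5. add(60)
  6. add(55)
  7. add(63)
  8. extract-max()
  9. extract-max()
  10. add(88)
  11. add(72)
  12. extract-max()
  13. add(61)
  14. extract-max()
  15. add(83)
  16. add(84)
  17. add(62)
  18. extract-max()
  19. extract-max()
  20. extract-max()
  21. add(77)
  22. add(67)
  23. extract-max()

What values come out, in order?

insert 70 → {70}
insert 78 → {78, 70}
insert 81 → {81, 78, 70}
insert 79 → {81, 79, 78, 70}
insert 60 → {81, 79, 78, 70, 60}
insert 55 → {81, 79, 78, 70, 60, 55}
insert 63 → {81, 79, 78, 70, 63, 60, 55}
extract-max → 81; now {79, 78, 70, 63, 60, 55}
extract-max → 79; now {78, 70, 63, 60, 55}
insert 88 → {88, 78, 70, 63, 60, 55}
insert 72 → {88, 78, 72, 70, 63, 60, 55}
extract-max → 88; now {78, 72, 70, 63, 60, 55}
insert 61 → {78, 72, 70, 63, 61, 60, 55}
extract-max → 78; now {72, 70, 63, 61, 60, 55}
insert 83 → {83, 72, 70, 63, 61, 60, 55}
insert 84 → {84, 83, 72, 70, 63, 61, 60, 55}
insert 62 → {84, 83, 72, 70, 63, 62, 61, 60, 55}
extract-max → 84; now {83, 72, 70, 63, 62, 61, 60, 55}
extract-max → 83; now {72, 70, 63, 62, 61, 60, 55}
extract-max → 72; now {70, 63, 62, 61, 60, 55}
insert 77 → {77, 70, 63, 62, 61, 60, 55}
insert 67 → {77, 70, 67, 63, 62, 61, 60, 55}
extract-max → 77; now {70, 67, 63, 62, 61, 60, 55}

81, 79, 88, 78, 84, 83, 72, 77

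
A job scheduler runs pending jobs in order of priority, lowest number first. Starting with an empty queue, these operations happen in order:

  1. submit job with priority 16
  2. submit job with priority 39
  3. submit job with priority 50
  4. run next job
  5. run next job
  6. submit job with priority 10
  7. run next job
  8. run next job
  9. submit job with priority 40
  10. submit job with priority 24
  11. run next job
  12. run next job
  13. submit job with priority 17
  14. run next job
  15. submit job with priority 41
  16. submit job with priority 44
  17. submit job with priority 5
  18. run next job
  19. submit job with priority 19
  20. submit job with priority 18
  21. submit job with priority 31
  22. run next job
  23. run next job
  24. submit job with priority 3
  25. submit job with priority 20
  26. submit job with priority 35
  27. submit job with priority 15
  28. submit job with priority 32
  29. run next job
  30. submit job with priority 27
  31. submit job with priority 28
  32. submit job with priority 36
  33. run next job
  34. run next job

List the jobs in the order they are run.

insert 16 → {16}
insert 39 → {16, 39}
insert 50 → {16, 39, 50}
run next job → 16; now {39, 50}
run next job → 39; now {50}
insert 10 → {10, 50}
run next job → 10; now {50}
run next job → 50; now {}
insert 40 → {40}
insert 24 → {24, 40}
run next job → 24; now {40}
run next job → 40; now {}
insert 17 → {17}
run next job → 17; now {}
insert 41 → {41}
insert 44 → {41, 44}
insert 5 → {5, 41, 44}
run next job → 5; now {41, 44}
insert 19 → {19, 41, 44}
insert 18 → {18, 19, 41, 44}
insert 31 → {18, 19, 31, 41, 44}
run next job → 18; now {19, 31, 41, 44}
run next job → 19; now {31, 41, 44}
insert 3 → {3, 31, 41, 44}
insert 20 → {3, 20, 31, 41, 44}
insert 35 → {3, 20, 31, 35, 41, 44}
insert 15 → {3, 15, 20, 31, 35, 41, 44}
insert 32 → {3, 15, 20, 31, 32, 35, 41, 44}
run next job → 3; now {15, 20, 31, 32, 35, 41, 44}
insert 27 → {15, 20, 27, 31, 32, 35, 41, 44}
insert 28 → {15, 20, 27, 28, 31, 32, 35, 41, 44}
insert 36 → {15, 20, 27, 28, 31, 32, 35, 36, 41, 44}
run next job → 15; now {20, 27, 28, 31, 32, 35, 36, 41, 44}
run next job → 20; now {27, 28, 31, 32, 35, 36, 41, 44}

[16, 39, 10, 50, 24, 40, 17, 5, 18, 19, 3, 15, 20]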